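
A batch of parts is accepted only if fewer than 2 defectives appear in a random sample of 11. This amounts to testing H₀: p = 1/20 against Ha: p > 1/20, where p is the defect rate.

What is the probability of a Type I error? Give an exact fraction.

Under H₀, S ~ Binomial(11, 1/20); the Type I error rate is P(S ≥ 2).
α = 1 − P(S ≤ 1) = 1 − 18393198773403/20480000000000 = 2086801226597/20480000000000.

2086801226597/20480000000000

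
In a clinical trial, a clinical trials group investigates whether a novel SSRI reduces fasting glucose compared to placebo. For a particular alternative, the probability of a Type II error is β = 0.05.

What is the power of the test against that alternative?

0.95

Power = 1 − β = 1 − 0.05 = 0.95.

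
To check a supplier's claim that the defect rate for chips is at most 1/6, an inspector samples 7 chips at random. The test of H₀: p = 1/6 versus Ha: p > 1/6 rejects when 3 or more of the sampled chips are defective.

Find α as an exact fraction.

Under H₀, K ~ Binomial(7, 1/6); the Type I error rate is P(K ≥ 3).
α = 1 − P(K ≤ 2) = 1 − 3125/3456 = 331/3456.

331/3456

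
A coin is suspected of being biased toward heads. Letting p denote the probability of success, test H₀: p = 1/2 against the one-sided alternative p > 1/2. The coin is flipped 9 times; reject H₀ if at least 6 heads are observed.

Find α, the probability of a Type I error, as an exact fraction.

65/256

The Type I error probability is α = P(Y ≥ 6) computed under H₀, where Y ~ Binomial(9, 1/2).
P(Y ≥ 6) = [C(9,6) + C(9,7) + C(9,8) + C(9,9)] / 2^9 = (84 + 36 + 9 + 1) / 512 = 130/512 = 65/256.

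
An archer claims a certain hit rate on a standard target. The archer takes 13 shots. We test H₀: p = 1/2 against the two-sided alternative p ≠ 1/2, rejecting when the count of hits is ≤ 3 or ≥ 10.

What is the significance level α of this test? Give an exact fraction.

Under H₀, S ~ Binomial(13, 1/2); α is the probability of landing in either tail, P(S ≤ 3) + P(S ≥ 10).
Each tail has probability (1 + 13 + 78 + 286)/8192; doubling gives α = 756/8192 = 189/2048.

189/2048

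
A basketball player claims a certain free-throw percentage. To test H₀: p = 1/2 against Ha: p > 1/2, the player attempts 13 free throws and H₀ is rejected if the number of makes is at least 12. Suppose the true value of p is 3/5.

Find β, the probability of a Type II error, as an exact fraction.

A Type II error is failing to reject when Ha holds: with p = 3/5, β = P(S ≤ 11).
Summing C(13,j)·(3/5)^j·(2/5)^{13-j} for j = 0..11 gives 1205291336/1220703125.

1205291336/1220703125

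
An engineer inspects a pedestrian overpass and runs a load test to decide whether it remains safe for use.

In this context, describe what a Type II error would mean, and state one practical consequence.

With the conventional null hypothesis that the structure meets the required load capacity (safe):
A Type II error is failing to reject H₀ when H₀ is false.
Here that means keeping the structure open when actually the structure is structurally deficient.

A Type II error would mean concluding that the structure meets the required load capacity (safe) (or at least failing to establish that the structure is structurally deficient) when in fact the structure is structurally deficient. Consequence: a deficient structure remains in service and may fail under load.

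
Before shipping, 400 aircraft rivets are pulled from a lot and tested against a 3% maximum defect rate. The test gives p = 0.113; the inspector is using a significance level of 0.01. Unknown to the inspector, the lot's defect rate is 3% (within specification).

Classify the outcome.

The conventional null hypothesis is that the lot's defect rate is 3% (within specification).
Since p = 0.113 ≥ α = 0.01, H₀ is not rejected.
H₀ is true (actually the lot's defect rate is 3% (within specification)).
The decision matches the true state — no error.

Neither — the decision is correct.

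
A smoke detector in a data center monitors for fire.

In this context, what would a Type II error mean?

A Type II error would mean concluding that there is no fire (or at least failing to establish that there is a fire) when in fact there is a fire.

With the conventional null hypothesis that there is no fire:
A Type II error is failing to reject H₀ when H₀ is false.
Here that means remaining silent when actually there is a fire.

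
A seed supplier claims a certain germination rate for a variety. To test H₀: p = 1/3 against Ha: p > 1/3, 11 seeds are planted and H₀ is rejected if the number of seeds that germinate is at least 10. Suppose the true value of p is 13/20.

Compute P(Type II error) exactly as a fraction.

19239273573359/20480000000000

A Type II error is failing to reject when Ha holds: with p = 13/20, β = P(X ≤ 9).
Equivalently, β = 1 − P(X ≥ 10) = 19239273573359/20480000000000.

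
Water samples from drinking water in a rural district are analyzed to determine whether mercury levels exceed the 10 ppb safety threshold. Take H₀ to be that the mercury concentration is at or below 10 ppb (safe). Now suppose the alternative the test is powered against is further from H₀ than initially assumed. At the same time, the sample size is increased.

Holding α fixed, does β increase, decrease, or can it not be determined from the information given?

It decreases.

A larger true effect moves the Ha sampling distribution further from the H₀ critical value, making rejection more likely when Ha is true. Increasing n separates the H₀ and Ha sampling distributions, so under Ha fewer outcomes land in the acceptance region. Both changes push β in the same direction.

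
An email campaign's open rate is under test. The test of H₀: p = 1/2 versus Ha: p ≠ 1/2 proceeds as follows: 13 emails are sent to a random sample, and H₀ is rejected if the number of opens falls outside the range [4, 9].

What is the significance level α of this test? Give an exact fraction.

The significance level is the null-hypothesis probability of the rejection region {≤3} ∪ {≥10}.
Each tail has probability (1 + 13 + 78 + 286)/8192; doubling gives α = 756/8192 = 189/2048.

189/2048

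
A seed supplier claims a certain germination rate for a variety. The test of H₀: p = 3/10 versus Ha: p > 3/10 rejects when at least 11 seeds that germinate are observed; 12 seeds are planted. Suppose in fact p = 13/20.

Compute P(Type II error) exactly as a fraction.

Under the alternative p = 13/20, X ~ Binomial(12, 13/20); β is the probability the test does not reject, P(X < 11).
Adding the binomial probabilities P(X=0)+…+P(X=10) at p = 13/20 gives 3922160441778411/4096000000000000.

3922160441778411/4096000000000000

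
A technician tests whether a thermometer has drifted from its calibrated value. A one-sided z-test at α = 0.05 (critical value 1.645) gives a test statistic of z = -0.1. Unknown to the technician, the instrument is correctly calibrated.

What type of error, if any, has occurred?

No error (correct decision).

The conventional null hypothesis is that the instrument is correctly calibrated.
Since z = -0.1 ≤ z* = 1.645, H₀ is not rejected.
H₀ is true (actually the instrument is correctly calibrated).
The decision matches the true state — no error.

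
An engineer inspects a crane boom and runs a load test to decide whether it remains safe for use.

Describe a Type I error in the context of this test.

With the conventional null hypothesis that the structure meets the required load capacity (safe):
A Type I error is rejecting H₀ when H₀ is true.
Here that means closing the structure for repairs when actually the structure meets the required load capacity (safe).

A Type I error would mean concluding that the structure is structurally deficient when in fact the structure meets the required load capacity (safe).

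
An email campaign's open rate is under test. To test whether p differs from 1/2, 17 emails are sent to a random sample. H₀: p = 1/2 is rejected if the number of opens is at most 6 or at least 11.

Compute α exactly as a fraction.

The significance level is the null-hypothesis probability of the rejection region {≤6} ∪ {≥11}.
Each tail has probability (1 + 17 + 136 + 680 + 2380 + 6188 + 12376)/131072; doubling gives α = 43556/131072 = 10889/32768.

10889/32768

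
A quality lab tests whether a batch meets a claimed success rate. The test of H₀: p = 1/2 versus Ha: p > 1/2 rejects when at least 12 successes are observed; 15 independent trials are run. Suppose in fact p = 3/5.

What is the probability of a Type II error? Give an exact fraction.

A Type II error is failing to reject when Ha holds: with p = 3/5, β = P(K ≤ 11).
Equivalently, β = 1 − P(K ≥ 12) = 27755679248/30517578125.

27755679248/30517578125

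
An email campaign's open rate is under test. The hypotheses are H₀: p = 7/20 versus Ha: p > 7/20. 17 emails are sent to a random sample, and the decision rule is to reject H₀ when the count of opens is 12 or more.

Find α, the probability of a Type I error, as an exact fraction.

Under H₀, S ~ Binomial(17, 7/20), and α = P(S ≥ 12).
P(S ≥ 12) = Σ_{j=12}^{17} C(17,j)·(7/20)^j·(13/20)^{17-j} = 9879295987937618781/3276800000000000000000.

9879295987937618781/3276800000000000000000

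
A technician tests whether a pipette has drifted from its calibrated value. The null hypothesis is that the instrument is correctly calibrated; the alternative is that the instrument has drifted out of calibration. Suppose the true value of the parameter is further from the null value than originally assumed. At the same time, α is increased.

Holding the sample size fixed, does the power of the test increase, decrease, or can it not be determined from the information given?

It increases.

A bigger departure from H₀ is easier for the test to detect, so it fails to reject less often. With a larger α the critical value moves toward the center, so more of the Ha sampling distribution lies in the rejection region. Both changes push β in the same direction.
Since power = 1 − β and β decreases, power increases.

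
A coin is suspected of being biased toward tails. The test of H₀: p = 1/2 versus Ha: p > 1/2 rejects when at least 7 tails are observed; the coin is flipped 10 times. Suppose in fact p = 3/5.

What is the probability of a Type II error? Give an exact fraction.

A Type II error is failing to reject when Ha holds: with p = 3/5, β = P(K ≤ 6).
Summing C(10,j)·(3/5)^j·(2/5)^{10-j} for j = 0..6 gives 6032416/9765625.

6032416/9765625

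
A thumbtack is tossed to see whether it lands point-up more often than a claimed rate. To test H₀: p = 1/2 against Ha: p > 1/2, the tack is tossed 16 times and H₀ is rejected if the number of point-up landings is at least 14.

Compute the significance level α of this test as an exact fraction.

Under H₀, K ~ Binomial(16, 1/2), and α = P(K ≥ 14).
That's C(16,14) + C(16,15) + C(16,16) over 2^16, i.e. (120 + 16 + 1)/65536 = 137/65536.

137/65536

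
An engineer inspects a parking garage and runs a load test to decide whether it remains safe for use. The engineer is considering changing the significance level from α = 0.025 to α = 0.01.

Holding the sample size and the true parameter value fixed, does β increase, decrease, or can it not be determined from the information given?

It increases.

Lowering α raises the bar for rejection; under Ha, the test now fails to reject on outcomes it previously would have rejected.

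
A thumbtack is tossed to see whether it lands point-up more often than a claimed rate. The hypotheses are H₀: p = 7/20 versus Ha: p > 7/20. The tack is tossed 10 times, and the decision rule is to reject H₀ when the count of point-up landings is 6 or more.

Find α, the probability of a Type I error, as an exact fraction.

486062490487/5120000000000

α = P(reject H₀ | H₀ true) = P(X ≥ 6 | p = 7/20), with X ~ Binomial(10, 7/20).
Summing C(10,j)(7/20)^j(13/20)^{10−j} for j = 6,…,10 gives 486062490487/5120000000000.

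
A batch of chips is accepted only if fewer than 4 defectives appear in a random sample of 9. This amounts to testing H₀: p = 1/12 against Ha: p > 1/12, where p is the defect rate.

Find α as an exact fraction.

Under H₀, S ~ Binomial(9, 1/12); the Type I error rate is P(S ≥ 4).
Computing the lower-tail complement: 1 − 1284381725/1289945088 = 5563363/1289945088.

5563363/1289945088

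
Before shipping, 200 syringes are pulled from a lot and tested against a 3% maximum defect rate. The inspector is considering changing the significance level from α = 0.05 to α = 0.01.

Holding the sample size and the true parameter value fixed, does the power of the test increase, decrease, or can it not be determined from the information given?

A smaller α moves the rejection region further into the tail. With the alternative true, more outcomes now fall outside the rejection region, so failing to reject becomes more likely.
Since power = 1 − β and β increases, power decreases.

It decreases.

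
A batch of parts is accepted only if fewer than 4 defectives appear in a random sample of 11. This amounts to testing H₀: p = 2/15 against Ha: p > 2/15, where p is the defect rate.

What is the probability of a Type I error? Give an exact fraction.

27663615392/576650390625

α = P(reject H₀ | H₀ true) = P(K ≥ 4 | p = 2/15), K ~ Binomial(11, 2/15).
Computing the lower-tail complement: 1 − 548986775233/576650390625 = 27663615392/576650390625.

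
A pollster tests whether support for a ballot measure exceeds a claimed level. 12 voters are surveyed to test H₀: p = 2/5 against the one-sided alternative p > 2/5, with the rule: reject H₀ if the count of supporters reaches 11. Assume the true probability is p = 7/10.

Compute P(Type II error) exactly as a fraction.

β = P(fail to reject H₀ | Ha true) = P(K ≤ 10 | p = 7/10), K ~ Binomial(12, 7/10).
Adding the binomial probabilities P(K=0)+…+P(K=10) at p = 7/10 gives 914974950051/1000000000000.

914974950051/1000000000000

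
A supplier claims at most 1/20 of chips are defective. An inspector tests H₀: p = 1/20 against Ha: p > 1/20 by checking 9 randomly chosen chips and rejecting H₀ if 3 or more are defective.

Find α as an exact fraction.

Under H₀, X ~ Binomial(9, 1/20); the Type I error rate is P(X ≥ 3).
Computing the lower-tail complement: 1 − 63464893469/64000000000 = 535106531/64000000000.

535106531/64000000000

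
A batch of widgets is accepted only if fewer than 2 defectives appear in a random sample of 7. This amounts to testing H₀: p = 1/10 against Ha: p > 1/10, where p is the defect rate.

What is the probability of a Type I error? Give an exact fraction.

93559/625000

The significance level is the probability, assuming p = 1/10, of seeing 2 or more defectives in 7 draws.
α = 1 − P(Y ≤ 1) = 1 − 531441/625000 = 93559/625000.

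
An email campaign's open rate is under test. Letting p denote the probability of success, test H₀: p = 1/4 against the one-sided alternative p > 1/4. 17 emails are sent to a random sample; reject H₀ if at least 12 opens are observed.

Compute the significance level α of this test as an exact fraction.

429025/4294967296

α = P(reject H₀ | H₀ true) = P(Y ≥ 12 | p = 1/4), with Y ~ Binomial(17, 1/4).
P(Y ≥ 12) = Σ_{j=12}^{17} C(17,j)·(1/4)^j·(3/4)^{17-j} = 429025/4294967296.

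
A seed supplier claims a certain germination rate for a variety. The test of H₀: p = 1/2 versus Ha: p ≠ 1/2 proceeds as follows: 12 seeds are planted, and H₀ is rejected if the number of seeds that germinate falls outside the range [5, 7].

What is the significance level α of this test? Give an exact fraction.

397/1024

α = P(Y ≤ 4 or Y ≥ 8 | p = 1/2), Y ~ Binomial(12, 1/2).
The two tails are symmetric, so α = 2·(1 + 12 + 66 + 220 + 495)/2^12 = 1588/4096 = 397/1024.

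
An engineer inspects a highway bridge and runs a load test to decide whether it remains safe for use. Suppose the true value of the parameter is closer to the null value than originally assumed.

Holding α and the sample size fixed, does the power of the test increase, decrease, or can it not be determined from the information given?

It decreases.

A smaller true effect puts the Ha sampling distribution closer to H₀, so more of it falls in the non-rejection region.
Since power = 1 − β and β increases, power decreases.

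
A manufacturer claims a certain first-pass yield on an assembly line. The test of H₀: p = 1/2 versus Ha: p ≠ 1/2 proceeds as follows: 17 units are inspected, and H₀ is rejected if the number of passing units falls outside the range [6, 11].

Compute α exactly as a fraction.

4701/32768

Under H₀, K ~ Binomial(17, 1/2); α is the probability of landing in either tail, P(K ≤ 5) + P(K ≥ 12).
The two tails are symmetric, so α = 2·(1 + 17 + 136 + 680 + 2380 + 6188)/2^17 = 18804/131072 = 4701/32768.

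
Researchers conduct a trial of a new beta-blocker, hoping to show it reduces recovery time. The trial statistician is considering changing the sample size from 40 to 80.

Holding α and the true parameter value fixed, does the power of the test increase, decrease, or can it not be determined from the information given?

It increases.

A larger sample reduces the standard error, pulling the sampling distribution under Ha further from the non-rejection region.
Since power = 1 − β and β decreases, power increases.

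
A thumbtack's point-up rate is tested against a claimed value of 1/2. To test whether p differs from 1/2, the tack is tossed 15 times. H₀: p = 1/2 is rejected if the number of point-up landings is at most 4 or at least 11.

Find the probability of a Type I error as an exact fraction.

1941/16384

α = P(S ≤ 4 or S ≥ 11 | p = 1/2), S ~ Binomial(15, 1/2).
Each tail has probability (1 + 15 + 105 + 455 + 1365)/32768; doubling gives α = 3882/32768 = 1941/16384.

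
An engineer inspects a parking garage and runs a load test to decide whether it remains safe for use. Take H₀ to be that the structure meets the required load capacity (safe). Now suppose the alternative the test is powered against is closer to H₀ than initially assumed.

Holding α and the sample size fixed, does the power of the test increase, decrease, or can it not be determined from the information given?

It decreases.

When the true parameter is near the null value, the test has a harder time distinguishing Ha from H₀.
Since power = 1 − β and β increases, power decreases.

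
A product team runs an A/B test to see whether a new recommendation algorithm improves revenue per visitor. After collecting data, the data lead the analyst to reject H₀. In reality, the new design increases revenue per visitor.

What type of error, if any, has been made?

Neither — the decision is correct.

The conventional null hypothesis here is that the new design has no effect on revenue per visitor.
The test rejected a false H₀ — the decision matches the true state.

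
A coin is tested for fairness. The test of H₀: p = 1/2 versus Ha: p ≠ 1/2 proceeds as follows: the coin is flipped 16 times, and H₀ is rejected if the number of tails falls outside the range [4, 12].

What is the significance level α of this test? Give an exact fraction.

The significance level is the null-hypothesis probability of the rejection region {≤3} ∪ {≥13}.
The two tails are symmetric, so α = 2·(1 + 16 + 120 + 560)/2^16 = 1394/65536 = 697/32768.

697/32768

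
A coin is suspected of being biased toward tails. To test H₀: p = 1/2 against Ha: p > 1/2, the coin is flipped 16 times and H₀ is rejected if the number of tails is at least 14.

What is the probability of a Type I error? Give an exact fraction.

α = P(reject H₀ | H₀ true) = P(Y ≥ 14 | p = 1/2), with Y ~ Binomial(16, 1/2).
That's C(16,14) + C(16,15) + C(16,16) over 2^16, i.e. (120 + 16 + 1)/65536 = 137/65536.

137/65536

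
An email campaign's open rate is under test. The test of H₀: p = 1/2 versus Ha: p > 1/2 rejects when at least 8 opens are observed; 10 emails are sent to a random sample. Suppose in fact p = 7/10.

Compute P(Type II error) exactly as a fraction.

A Type II error is failing to reject when Ha holds: with p = 7/10, β = P(K ≤ 7).
Summing C(10,j)·(7/10)^j·(3/10)^{10-j} for j = 0..7 gives 771521517/1250000000.

771521517/1250000000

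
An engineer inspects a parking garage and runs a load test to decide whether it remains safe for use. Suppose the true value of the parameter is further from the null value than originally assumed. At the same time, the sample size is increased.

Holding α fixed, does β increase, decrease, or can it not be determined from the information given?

It decreases.

A larger true effect moves the Ha sampling distribution further from the H₀ critical value, making rejection more likely when Ha is true. Increasing n separates the H₀ and Ha sampling distributions, so under Ha fewer outcomes land in the acceptance region. Both changes push β in the same direction.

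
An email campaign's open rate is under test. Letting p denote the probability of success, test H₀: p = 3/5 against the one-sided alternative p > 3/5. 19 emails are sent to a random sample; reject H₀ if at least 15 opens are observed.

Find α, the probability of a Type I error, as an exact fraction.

The Type I error probability is α = P(X ≥ 15) computed under H₀, where X ~ Binomial(19, 3/5).
Summing C(19,j)(3/5)^j(2/5)^{19−j} for j = 15,…,19 gives 265555221849/3814697265625.

265555221849/3814697265625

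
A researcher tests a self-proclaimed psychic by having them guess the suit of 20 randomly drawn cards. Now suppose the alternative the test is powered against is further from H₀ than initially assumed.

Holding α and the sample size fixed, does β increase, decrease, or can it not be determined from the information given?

It decreases.

The further the true parameter sits from the null value, the more of the Ha sampling distribution falls in the rejection region.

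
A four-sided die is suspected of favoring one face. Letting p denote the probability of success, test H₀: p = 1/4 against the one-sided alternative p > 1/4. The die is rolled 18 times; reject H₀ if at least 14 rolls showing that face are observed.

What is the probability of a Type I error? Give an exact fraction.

α = P(reject H₀ | H₀ true) = P(Y ≥ 14 | p = 1/4), with Y ~ Binomial(18, 1/4).
Summing C(18,j)(1/4)^j(3/4)^{18−j} for j = 14,…,18 gives 67831/17179869184.

67831/17179869184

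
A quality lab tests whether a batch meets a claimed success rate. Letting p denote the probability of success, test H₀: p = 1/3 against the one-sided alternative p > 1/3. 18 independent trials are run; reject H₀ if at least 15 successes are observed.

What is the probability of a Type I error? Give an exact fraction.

7177/387420489

Under H₀, K ~ Binomial(18, 1/3), and α = P(K ≥ 15).
Adding the binomial terms for j = 15 through 18 with p = 1/3 yields 7177/387420489.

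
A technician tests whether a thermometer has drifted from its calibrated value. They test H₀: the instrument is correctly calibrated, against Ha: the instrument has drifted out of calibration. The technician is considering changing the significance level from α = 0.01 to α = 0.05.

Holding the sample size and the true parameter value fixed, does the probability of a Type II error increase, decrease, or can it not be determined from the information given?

Relaxing α lowers the evidence threshold; under Ha, outcomes that previously fell short now trigger rejection.

It decreases.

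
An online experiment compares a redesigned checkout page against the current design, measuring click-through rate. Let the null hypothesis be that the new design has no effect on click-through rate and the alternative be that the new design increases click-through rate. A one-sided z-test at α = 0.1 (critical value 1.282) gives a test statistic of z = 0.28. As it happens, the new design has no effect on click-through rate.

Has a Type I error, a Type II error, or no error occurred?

Since z = 0.28 ≤ z* = 1.282, H₀ is not rejected.
H₀ is true (actually the new design has no effect on click-through rate).
The decision matches the true state — no error.

No error — this is a correct decision.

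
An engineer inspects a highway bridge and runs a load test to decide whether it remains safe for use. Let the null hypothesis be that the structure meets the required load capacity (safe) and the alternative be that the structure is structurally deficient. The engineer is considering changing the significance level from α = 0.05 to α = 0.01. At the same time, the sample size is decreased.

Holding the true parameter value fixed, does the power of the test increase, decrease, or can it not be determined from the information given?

Tightening α shrinks the rejection region. When Ha holds, fewer sample outcomes clear the stricter threshold, so more fall in the acceptance region. With less data the test statistic is noisier; under Ha, more outcomes land inside the acceptance region. Both changes push β in the same direction.
Since power = 1 − β and β increases, power decreases.

It decreases.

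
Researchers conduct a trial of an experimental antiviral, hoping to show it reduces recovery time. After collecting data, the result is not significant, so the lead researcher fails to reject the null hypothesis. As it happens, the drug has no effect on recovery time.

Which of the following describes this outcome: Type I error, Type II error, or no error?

The conventional null hypothesis here is that the drug has no effect on recovery time.
The test retained a true H₀ — the decision matches the true state.

No error (correct decision).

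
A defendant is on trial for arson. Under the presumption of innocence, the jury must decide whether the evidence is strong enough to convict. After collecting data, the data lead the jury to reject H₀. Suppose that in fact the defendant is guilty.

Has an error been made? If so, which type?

The conventional null hypothesis here is that the defendant is innocent.
The test rejected a false H₀ — the decision matches the true state.

Neither — the decision is correct.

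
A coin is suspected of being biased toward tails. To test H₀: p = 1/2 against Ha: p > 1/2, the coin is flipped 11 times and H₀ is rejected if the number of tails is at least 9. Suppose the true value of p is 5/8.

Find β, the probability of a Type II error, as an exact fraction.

Under the alternative p = 5/8, S ~ Binomial(11, 5/8); β is the probability the test does not reject, P(S < 9).
Adding the binomial probabilities P(S=0)+…+P(S=8) at p = 5/8 gives 7252043967/8589934592.

7252043967/8589934592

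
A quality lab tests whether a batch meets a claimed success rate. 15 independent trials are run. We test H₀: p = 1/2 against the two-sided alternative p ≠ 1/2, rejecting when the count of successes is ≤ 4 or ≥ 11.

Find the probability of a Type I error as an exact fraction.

1941/16384

Under H₀, Y ~ Binomial(15, 1/2); α is the probability of landing in either tail, P(Y ≤ 4) + P(Y ≥ 11).
The two tails are symmetric, so α = 2·(1 + 15 + 105 + 455 + 1365)/2^15 = 3882/32768 = 1941/16384.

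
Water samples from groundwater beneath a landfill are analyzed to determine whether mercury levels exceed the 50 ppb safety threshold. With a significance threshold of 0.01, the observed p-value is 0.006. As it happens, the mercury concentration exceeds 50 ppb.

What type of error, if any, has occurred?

The conventional null hypothesis is that the mercury concentration is at or below 50 ppb (safe).
Since p = 0.006 < α = 0.01, H₀ is rejected.
H₀ is false (actually the mercury concentration exceeds 50 ppb).
The decision matches the true state — no error.

No error (correct decision).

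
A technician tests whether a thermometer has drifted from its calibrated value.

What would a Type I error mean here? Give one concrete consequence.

With the conventional null hypothesis that the instrument is correctly calibrated:
A Type I error is rejecting H₀ when H₀ is true.
Here that means pulling the instrument for recalibration when actually the instrument is correctly calibrated.

A Type I error would mean concluding that the instrument has drifted out of calibration when in fact the instrument is correctly calibrated. Consequence: a properly working instrument is taken offline unnecessarily.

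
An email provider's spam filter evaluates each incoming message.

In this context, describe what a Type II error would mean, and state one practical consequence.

A Type II error would mean concluding that the message is legitimate (not spam) (or at least failing to establish that the message is spam) when in fact the message is spam. Consequence: spam reaches the user's inbox.

With the conventional null hypothesis that the message is legitimate (not spam):
A Type II error is failing to reject H₀ when H₀ is false.
Here that means delivering the message to the inbox when actually the message is spam.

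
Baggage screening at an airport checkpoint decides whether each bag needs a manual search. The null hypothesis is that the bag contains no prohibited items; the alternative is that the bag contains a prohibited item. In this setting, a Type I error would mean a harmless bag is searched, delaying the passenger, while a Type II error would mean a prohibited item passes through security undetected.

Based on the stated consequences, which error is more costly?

The Type II consequence (a prohibited item passes through security undetected) is more severe than the Type I consequence (a harmless bag is searched, delaying the passenger).

Type II error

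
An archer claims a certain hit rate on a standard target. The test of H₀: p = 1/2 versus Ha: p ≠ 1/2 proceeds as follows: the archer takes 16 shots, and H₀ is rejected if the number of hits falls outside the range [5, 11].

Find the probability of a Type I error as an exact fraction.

α = P(X ≤ 4 or X ≥ 12 | p = 1/2), X ~ Binomial(16, 1/2).
The two tails are symmetric, so α = 2·(1 + 16 + 120 + 560 + 1820)/2^16 = 5034/65536 = 2517/32768.

2517/32768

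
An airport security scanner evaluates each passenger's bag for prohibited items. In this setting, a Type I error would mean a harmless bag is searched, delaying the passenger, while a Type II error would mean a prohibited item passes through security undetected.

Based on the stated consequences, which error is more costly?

The Type II consequence (a prohibited item passes through security undetected) is more severe than the Type I consequence (a harmless bag is searched, delaying the passenger).

Type II error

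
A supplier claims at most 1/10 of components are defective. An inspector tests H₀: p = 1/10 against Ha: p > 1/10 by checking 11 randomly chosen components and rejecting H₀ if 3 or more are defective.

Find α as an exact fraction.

1791237017/20000000000

α = P(reject H₀ | H₀ true) = P(Y ≥ 3 | p = 1/10), Y ~ Binomial(11, 1/10).
Via the complement, α = 1 − Σ_{j=0}^{2} C(11,j)(1/10)^j(9/10)^{11-j} = 1791237017/20000000000.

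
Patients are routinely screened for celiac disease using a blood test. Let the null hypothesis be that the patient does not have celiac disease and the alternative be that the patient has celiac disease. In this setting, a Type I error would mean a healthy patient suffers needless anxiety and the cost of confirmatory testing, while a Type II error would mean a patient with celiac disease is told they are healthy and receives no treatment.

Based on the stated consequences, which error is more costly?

Type II error

The Type II consequence (a patient with celiac disease is told they are healthy and receives no treatment) is more severe than the Type I consequence (a healthy patient suffers needless anxiety and the cost of confirmatory testing).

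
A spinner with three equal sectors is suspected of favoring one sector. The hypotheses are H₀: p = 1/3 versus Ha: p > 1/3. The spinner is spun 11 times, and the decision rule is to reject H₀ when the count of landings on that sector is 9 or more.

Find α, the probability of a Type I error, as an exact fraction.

1/729

α = P(reject H₀ | H₀ true) = P(X ≥ 9 | p = 1/3), with X ~ Binomial(11, 1/3).
P(X ≥ 9) = Σ_{j=9}^{11} C(11,j)·(1/3)^j·(2/3)^{11-j} = 1/729.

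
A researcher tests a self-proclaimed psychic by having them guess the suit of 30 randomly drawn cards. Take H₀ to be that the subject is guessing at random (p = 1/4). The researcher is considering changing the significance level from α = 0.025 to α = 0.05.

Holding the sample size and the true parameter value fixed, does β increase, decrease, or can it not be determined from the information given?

Relaxing α lowers the evidence threshold; under Ha, outcomes that previously fell short now trigger rejection.

It decreases.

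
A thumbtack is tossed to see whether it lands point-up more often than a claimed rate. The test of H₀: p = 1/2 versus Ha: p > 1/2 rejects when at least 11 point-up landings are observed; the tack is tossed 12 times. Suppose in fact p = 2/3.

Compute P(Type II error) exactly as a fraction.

502769/531441

β = P(fail to reject H₀ | Ha true) = P(X ≤ 10 | p = 2/3), X ~ Binomial(12, 2/3).
Adding the binomial probabilities P(X=0)+…+P(X=10) at p = 2/3 gives 502769/531441.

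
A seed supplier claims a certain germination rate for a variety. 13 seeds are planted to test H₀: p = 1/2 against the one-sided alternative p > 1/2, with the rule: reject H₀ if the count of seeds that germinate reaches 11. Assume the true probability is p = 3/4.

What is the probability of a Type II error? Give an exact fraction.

22394171/33554432

β = P(fail to reject H₀ | Ha true) = P(X ≤ 10 | p = 3/4), X ~ Binomial(13, 3/4).
Summing C(13,j)·(3/4)^j·(1/4)^{13-j} for j = 0..10 gives 22394171/33554432.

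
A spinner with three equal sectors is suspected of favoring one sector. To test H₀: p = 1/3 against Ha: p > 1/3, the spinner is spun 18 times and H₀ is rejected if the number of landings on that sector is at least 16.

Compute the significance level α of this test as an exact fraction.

α = P(reject H₀ | H₀ true) = P(X ≥ 16 | p = 1/3), with X ~ Binomial(18, 1/3).
P(X ≥ 16) = Σ_{j=16}^{18} C(18,j)·(1/3)^j·(2/3)^{18-j} = 649/387420489.

649/387420489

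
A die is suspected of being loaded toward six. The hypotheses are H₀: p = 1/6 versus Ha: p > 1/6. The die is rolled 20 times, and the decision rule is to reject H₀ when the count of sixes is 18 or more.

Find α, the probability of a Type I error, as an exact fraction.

539/406239826673664

α = P(reject H₀ | H₀ true) = P(K ≥ 18 | p = 1/6), with K ~ Binomial(20, 1/6).
Summing C(20,j)(1/6)^j(5/6)^{20−j} for j = 18,…,20 gives 539/406239826673664.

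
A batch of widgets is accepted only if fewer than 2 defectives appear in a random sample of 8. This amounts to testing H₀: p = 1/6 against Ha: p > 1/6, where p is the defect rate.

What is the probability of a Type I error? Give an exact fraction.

Under H₀, X ~ Binomial(8, 1/6); the Type I error rate is P(X ≥ 2).
α = 1 − P(X ≤ 1) = 1 − 1015625/1679616 = 663991/1679616.

663991/1679616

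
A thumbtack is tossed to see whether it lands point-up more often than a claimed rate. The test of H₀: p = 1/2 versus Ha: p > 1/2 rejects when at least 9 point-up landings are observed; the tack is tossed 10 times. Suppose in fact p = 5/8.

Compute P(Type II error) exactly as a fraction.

1005382449/1073741824

A Type II error is failing to reject when Ha holds: with p = 5/8, β = P(S ≤ 8).
Summing C(10,j)·(5/8)^j·(3/8)^{10-j} for j = 0..8 gives 1005382449/1073741824.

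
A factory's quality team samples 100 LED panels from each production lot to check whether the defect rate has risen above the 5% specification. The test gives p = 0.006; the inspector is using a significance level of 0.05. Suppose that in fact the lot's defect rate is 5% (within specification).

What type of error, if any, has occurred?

The conventional null hypothesis is that the lot's defect rate is 5% (within specification).
Since p = 0.006 < α = 0.05, H₀ is rejected.
H₀ is true (actually the lot's defect rate is 5% (within specification)).
Rejecting a true H₀ is a Type I error.

Type I error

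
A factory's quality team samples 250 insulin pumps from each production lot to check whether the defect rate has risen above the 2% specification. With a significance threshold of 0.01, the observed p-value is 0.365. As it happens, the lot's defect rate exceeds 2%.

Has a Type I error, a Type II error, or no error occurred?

The conventional null hypothesis is that the lot's defect rate is 2% (within specification).
Since p = 0.365 ≥ α = 0.01, H₀ is not rejected.
H₀ is false (actually the lot's defect rate exceeds 2%).
Failing to reject a false H₀ is a Type II error.

Type II error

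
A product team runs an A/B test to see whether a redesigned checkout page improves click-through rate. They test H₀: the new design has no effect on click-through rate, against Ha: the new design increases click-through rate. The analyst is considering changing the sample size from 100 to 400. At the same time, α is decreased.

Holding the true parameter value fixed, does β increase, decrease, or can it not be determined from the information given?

The first change alone would make β decrease; the second alone would make β increase. Which effect dominates depends on the magnitudes, which are not given.

Cannot be determined from the information given.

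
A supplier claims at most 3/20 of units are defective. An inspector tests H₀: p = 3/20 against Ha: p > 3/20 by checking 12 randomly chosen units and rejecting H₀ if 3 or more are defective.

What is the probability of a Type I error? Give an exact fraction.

α = P(reject H₀ | H₀ true) = P(Y ≥ 3 | p = 3/20), Y ~ Binomial(12, 3/20).
Via the complement, α = 1 − Σ_{j=0}^{2} C(12,j)(3/20)^j(17/20)^{12-j} = 216417823765749/819200000000000.

216417823765749/819200000000000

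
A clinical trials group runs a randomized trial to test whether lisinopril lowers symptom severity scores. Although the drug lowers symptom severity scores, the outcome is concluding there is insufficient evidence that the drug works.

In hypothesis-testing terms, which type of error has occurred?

The null hypothesis here is that the drug has no effect on symptom severity scores.
'Concluding there is insufficient evidence that the drug works' corresponds to failing to reject H₀.
H₀ was not rejected but H₀ is false — a Type II error (false negative).

Type II error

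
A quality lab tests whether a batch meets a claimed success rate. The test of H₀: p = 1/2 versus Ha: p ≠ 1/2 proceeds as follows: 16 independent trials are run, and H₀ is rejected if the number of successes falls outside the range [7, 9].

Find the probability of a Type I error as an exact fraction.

14893/32768

The significance level is the null-hypothesis probability of the rejection region {≤6} ∪ {≥10}.
Each tail has probability (1 + 16 + 120 + 560 + 1820 + 4368 + 8008)/65536; doubling gives α = 29786/65536 = 14893/32768.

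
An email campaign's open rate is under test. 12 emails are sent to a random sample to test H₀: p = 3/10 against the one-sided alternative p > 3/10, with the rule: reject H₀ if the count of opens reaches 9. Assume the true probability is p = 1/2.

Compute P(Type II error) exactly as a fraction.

3797/4096

A Type II error is failing to reject when Ha holds: with p = 1/2, β = P(Y ≤ 8).
Summing C(12,j)·(1/2)^j·(1/2)^{12-j} for j = 0..8 gives 3797/4096.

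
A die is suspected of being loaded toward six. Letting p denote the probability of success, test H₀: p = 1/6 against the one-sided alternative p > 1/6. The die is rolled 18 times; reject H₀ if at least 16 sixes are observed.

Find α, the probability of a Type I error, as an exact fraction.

979/25389989167104

α = P(reject H₀ | H₀ true) = P(X ≥ 16 | p = 1/6), with X ~ Binomial(18, 1/6).
Summing C(18,j)(1/6)^j(5/6)^{18−j} for j = 16,…,18 gives 979/25389989167104.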